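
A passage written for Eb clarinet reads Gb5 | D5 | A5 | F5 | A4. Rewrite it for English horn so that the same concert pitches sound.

First find concert pitch: the Eb clarinet sounds a minor third above written, so Gb5 D5 A5 F5 A4 sounds Bbb5 F5 C6 Ab5 C5.
Then write for English horn: it sounds a perfect fifth below written, so the part must be a perfect fifth above concert.
Bbb5 → Fb6
F5 → C6
C6 → G6
Ab5 → Eb6
C5 → G5

Fb6 C6 G6 Eb6 G5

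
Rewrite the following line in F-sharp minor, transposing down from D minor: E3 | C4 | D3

D minor to F-sharp minor down is a minor sixth, so every note moves down by that interval.
E3 -> G#2
C4 -> E3
D3 -> F#2

G#2 E3 F#2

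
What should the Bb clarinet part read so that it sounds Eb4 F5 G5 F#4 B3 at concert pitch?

F4 G5 A5 G#4 C#4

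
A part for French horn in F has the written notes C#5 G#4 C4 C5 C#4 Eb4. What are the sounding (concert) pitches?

F#4 C#4 F3 F4 F#3 Ab3

Written C4 on the French horn in F sounds as F3, a perfect fifth lower; apply that shift to every note.
C#5 to F#4
G#4 to C#4
C4 to F3
C5 to F4
C#4 to F#3
Eb4 to Ab3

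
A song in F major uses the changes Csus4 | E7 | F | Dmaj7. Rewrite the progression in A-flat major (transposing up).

F major up to A-flat major is a minor third; each chord root moves by that interval while the quality stays the same.
Csus4: root C up a minor third → Eb, giving Ebsus4.
E7: root E up a minor third → G, giving G7.
F: root F up a minor third → Ab, giving Ab.
Dmaj7: root D up a minor third → F, giving Fmaj7.

Ebsus4 G7 Ab Fmaj7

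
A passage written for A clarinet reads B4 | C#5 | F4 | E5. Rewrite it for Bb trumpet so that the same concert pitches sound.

A#4 B#4 E4 D#5

First find concert pitch: the A clarinet sounds a minor third below written, so B4 C#5 F4 E5 sounds G#4 A#4 D4 C#5.
Then write for Bb trumpet: it sounds a major second below written, so the part must be a major second above concert.
G#4 → A#4
A#4 → B#4
D4 → E4
C#5 → D#5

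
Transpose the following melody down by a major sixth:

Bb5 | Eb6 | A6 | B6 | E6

Bb5 gives Db5
Eb6 gives Gb5
A6 gives C6
B6 gives D6
E6 gives G5

Db5 Gb5 C6 D6 G5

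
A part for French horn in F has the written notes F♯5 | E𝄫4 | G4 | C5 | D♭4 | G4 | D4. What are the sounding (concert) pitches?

B4 Abb3 C4 F4 Gb3 C4 G3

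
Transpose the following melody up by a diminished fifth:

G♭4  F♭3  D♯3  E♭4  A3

Gb4 gives Dbb5
Fb3 gives Cbb4
D#3 gives A3
Eb4 gives Bbb4
A3 gives Eb4

Dbb5 Cbb4 A3 Bbb4 Eb4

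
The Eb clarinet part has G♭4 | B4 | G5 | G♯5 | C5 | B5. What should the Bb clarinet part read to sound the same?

Cb5 E5 C6 C#6 F5 E6

First find concert pitch: the Eb clarinet sounds a minor third above written, so G♭4 B4 G5 G♯5 C5 B5 sounds Bbb4 D5 Bb5 B5 Eb5 D6.
Then write for Bb clarinet: it sounds a major second below written, so the part must be a major second above concert.
Bbb4 → Cb5
D5 → E5
Bb5 → C6
B5 → C#6
Eb5 → F5
D6 → E6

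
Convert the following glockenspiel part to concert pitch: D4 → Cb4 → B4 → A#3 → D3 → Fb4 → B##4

D6 Cb6 B6 A#5 D5 Fb6 B##6

Written C4 on the glockenspiel sounds as C6, a perfect fifteenth higher; apply that shift to every note.
D4 gives D6
Cb4 gives Cb6
B4 gives B6
A#3 gives A#5
D3 gives D5
Fb4 gives Fb6
B##4 gives B##6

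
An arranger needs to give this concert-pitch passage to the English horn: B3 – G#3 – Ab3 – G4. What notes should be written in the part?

The English horn sounds a perfect fifth below written, so the written part must be a perfect fifth above concert — transpose each note up.
B3 gives F#4
G#3 gives D#4
Ab3 gives Eb4
G4 gives D5

F#4 D#4 Eb4 D5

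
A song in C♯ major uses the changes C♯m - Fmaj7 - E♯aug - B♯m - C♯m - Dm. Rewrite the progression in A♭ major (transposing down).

C♯ major down to A♭ major is an augmented third; each chord root moves by that interval while the quality stays the same.
C♯m: root C♯ down an augmented third → Ab, giving Abm.
Fmaj7: root F down an augmented third → Dbb, giving Dbbmaj7.
E♯aug: root E♯ down an augmented third → C, giving Caug.
B♯m: root B♯ down an augmented third → G, giving Gm.
C♯m: root C♯ down an augmented third → Ab, giving Abm.
Dm: root D down an augmented third → Bbb, giving Bbbm.

Abm Dbbmaj7 Caug Gm Abm Bbbm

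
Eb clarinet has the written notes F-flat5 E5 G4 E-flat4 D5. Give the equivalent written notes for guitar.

First find concert pitch: the Eb clarinet sounds a minor third above written, so F-flat5 E5 G4 E-flat4 D5 sounds Abb5 G5 Bb4 Gb4 F5.
Then write for guitar: it sounds a perfect octave below written, so the part must be a perfect octave above concert.
Abb5 → Abb6
G5 → G6
Bb4 → Bb5
Gb4 → Gb5
F5 → F6

Abb6 G6 Bb5 Gb5 F6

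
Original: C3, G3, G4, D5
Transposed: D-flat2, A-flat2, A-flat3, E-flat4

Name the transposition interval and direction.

Take the first pair: C3 → Db2. C to D spans 7 letter names, so the interval is some kind of seventh.
Db2 to C3 is 11 semitones, which makes it a major seventh; the second version is lower, so the direction is down.
Checking another pair — D5 → Eb4 — gives the same interval.

down a major seventh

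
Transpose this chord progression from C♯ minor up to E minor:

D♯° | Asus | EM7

F#° Csus GM7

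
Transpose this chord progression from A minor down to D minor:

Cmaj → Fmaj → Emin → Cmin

Fmaj Bbmaj Amin Fmin

A minor down to D minor is a perfect fifth; each chord root moves by that interval while the quality stays the same.
Cmaj: root C down a perfect fifth → F, giving Fmaj.
Fmaj: root F down a perfect fifth → Bb, giving Bbmaj.
Emin: root E down a perfect fifth → A, giving Amin.
Cmin: root C down a perfect fifth → F, giving Fmin.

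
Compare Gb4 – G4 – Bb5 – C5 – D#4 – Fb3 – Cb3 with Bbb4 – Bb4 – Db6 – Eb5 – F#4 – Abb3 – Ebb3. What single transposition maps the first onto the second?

From Gb4 to Bbb4 is 3 letter names — a third of some quality.
Gb4 to Bbb4 is 3 semitones, which makes it a minor third; the second version is higher, so the direction is up.
Checking another pair — Cb3 → Ebb3 — gives the same interval.

up a minor third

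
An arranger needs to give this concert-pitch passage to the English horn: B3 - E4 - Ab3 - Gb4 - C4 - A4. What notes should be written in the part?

F#4 B4 Eb4 Db5 G4 E5

The English horn sounds a perfect fifth below written, so the written part must be a perfect fifth above concert — transpose each note up.
B3 becomes F#4
E4 becomes B4
Ab3 becomes Eb4
Gb4 becomes Db5
C4 becomes G4
A4 becomes E5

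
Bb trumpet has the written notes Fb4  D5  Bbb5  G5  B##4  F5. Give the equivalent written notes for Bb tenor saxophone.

First find concert pitch: the Bb trumpet sounds a major second below written, so Fb4 D5 Bbb5 G5 B##4 F5 sounds Ebb4 C5 Abb5 F5 A##4 Eb5.
Then write for Bb tenor saxophone: it sounds a major ninth below written, so the part must be a major ninth above concert.
Ebb4 → Fb5
C5 → D6
Abb5 → Bbb6
F5 → G6
A##4 → B##5
Eb5 → F6

Fb5 D6 Bbb6 G6 B##5 F6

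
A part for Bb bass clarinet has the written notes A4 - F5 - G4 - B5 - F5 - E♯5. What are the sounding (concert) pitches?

G3 Eb4 F3 A4 Eb4 D#4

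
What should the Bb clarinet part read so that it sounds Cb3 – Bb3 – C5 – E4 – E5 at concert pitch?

Db3 C4 D5 F#4 F#5

Written C4 sounds as Bb3 on the Bb clarinet, so concert pitches are written a major second up.
Cb3 → Db3
Bb3 → C4
C5 → D5
E4 → F#4
E5 → F#5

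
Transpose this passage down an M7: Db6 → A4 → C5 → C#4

Db6 down a major seventh is Ebb5.
A major seventh down from A4 gives Bb3.
C5 down a major seventh is Db4.
C#4: a seventh down reaches D, and 11 semitones makes it D3.

Ebb5 Bb3 Db4 D3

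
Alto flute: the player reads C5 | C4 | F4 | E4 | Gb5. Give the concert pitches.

G4 G3 C4 B3 Db5

Written C4 on the alto flute sounds as G3, a perfect fourth lower; apply that shift to every note.
C5 -> G4
C4 -> G3
F4 -> C4
E4 -> B3
Gb5 -> Db5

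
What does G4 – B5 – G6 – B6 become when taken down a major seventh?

A major seventh down from G4 gives Ab3.
B5 down a major seventh is C5.
G6: a seventh down reaches A, and 11 semitones makes it Ab5.
B6: a seventh down reaches C, and 11 semitones makes it C6.

Ab3 C5 Ab5 C6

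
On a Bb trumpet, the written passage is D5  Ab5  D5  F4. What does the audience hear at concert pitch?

Written C4 on the Bb trumpet sounds as Bb3, a major second lower; apply that shift to every note.
D5 -> C5
Ab5 -> Gb5
D5 -> C5
F4 -> Eb4

C5 Gb5 C5 Eb4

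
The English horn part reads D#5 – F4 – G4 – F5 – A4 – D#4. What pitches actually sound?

Written C4 on the English horn sounds as F3, a perfect fifth lower; apply that shift to every note.
D#5 -> G#4
F4 -> Bb3
G4 -> C4
F5 -> Bb4
A4 -> D4
D#4 -> G#3

G#4 Bb3 C4 Bb4 D4 G#3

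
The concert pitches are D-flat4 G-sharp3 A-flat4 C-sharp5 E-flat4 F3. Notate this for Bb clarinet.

Eb4 A#3 Bb4 D#5 F4 G3

Written C4 sounds as Bb3 on the Bb clarinet, so concert pitches are written a major second up.
Db4 to Eb4
G#3 to A#3
Ab4 to Bb4
C#5 to D#5
Eb4 to F4
F3 to G3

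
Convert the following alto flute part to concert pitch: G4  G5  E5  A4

D4 D5 B4 E4

The alto flute sounds a perfect fourth below written, so transpose each written note down a perfect fourth.
G4 to D4
G5 to D5
E5 to B4
A4 to E4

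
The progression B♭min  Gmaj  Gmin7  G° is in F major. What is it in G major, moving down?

F major down to G major is a minor seventh; each chord root moves by that interval while the quality stays the same.
B♭min: root B♭ down a minor seventh → C, giving Cmin.
Gmaj: root G down a minor seventh → A, giving Amaj.
Gmin7: root G down a minor seventh → A, giving Amin7.
G°: root G down a minor seventh → A, giving A°.

Cmin Amaj Amin7 A°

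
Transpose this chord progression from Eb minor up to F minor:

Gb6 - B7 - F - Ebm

Ab6 C#7 G Fm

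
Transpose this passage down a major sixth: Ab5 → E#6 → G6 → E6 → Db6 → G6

Cb5 G#5 Bb5 G5 Fb5 Bb5

Ab5 -> Cb5
E#6 -> G#5
G6 -> Bb5
E6 -> G5
Db6 -> Fb5
G6 -> Bb5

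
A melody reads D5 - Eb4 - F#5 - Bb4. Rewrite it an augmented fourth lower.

Ab4 Bbb3 C5 Fb4

D5: a fourth down reaches A, and 6 semitones makes it Ab4.
An augmented fourth down from Eb4 gives Bbb3.
F#5 down an augmented fourth is C5.
Bb4: a fourth down reaches F, and 6 semitones makes it Fb4.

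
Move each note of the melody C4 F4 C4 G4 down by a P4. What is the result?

C4 to G3
F4 to C4
C4 to G3
G4 to D4

G3 C4 G3 D4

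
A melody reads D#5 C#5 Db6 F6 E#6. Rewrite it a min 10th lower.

D#5 -> B#3
C#5 -> A#3
Db6 -> Bb4
F6 -> D5
E#6 -> C##5

B#3 A#3 Bb4 D5 C##5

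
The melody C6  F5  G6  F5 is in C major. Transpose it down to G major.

From C down to G is a perfect fourth; apply that to each pitch.
C6 becomes G5
F5 becomes C5
G6 becomes D6
F5 becomes C5

G5 C5 D6 C5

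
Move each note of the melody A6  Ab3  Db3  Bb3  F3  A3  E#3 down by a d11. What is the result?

E#5 E2 A1 F#2 C#2 E#2 B##1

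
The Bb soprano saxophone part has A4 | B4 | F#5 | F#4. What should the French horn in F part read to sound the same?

D5 E5 B5 B4

First find concert pitch: the Bb soprano saxophone sounds a major second below written, so A4 B4 F#5 F#4 sounds G4 A4 E5 E4.
Then write for French horn in F: it sounds a perfect fifth below written, so the part must be a perfect fifth above concert.
G4 → D5
A4 → E5
E5 → B5
E4 → B4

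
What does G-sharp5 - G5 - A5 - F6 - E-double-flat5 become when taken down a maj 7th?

A4 Ab4 Bb4 Gb5 Fbb4

A major seventh down from G#5 gives A4.
G5 down a major seventh is Ab4.
A5 down a major seventh is Bb4.
A major seventh down from F6 gives Gb5.
A major seventh down from Ebb5 gives Fbb4.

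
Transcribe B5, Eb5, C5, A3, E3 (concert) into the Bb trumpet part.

C#6 F5 D5 B3 F#3

Written C4 sounds as Bb3 on the Bb trumpet, so concert pitches are written a major second up.
B5 → C#6
Eb5 → F5
C5 → D5
A3 → B3
E3 → F#3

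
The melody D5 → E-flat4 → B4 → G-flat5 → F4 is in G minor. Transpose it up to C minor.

G minor to C minor up is a perfect fourth, so every note moves up by that interval.
D5 becomes G5
Eb4 becomes Ab4
B4 becomes E5
Gb5 becomes Cb6
F4 becomes Bb4

G5 Ab4 E5 Cb6 Bb4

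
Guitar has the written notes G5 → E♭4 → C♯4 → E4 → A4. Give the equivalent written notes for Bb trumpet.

A4 F3 D#3 F#3 B3

First find concert pitch: the guitar sounds a perfect octave below written, so G5 E♭4 C♯4 E4 A4 sounds G4 Eb3 C#3 E3 A3.
Then write for Bb trumpet: it sounds a major second below written, so the part must be a major second above concert.
G4 → A4
Eb3 → F3
C#3 → D#3
E3 → F#3
A3 → B3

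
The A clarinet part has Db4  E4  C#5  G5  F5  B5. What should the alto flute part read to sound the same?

Eb4 F#4 D#5 A5 G5 C#6

First find concert pitch: the A clarinet sounds a minor third below written, so Db4 E4 C#5 G5 F5 B5 sounds Bb3 C#4 A#4 E5 D5 G#5.
Then write for alto flute: it sounds a perfect fourth below written, so the part must be a perfect fourth above concert.
Bb3 → Eb4
C#4 → F#4
A#4 → D#5
E5 → A5
D5 → G5
G#5 → C#6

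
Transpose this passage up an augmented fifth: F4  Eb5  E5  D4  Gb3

F4 gives C#5
Eb5 gives B5
E5 gives B#5
D4 gives A#4
Gb3 gives D4

C#5 B5 B#5 A#4 D4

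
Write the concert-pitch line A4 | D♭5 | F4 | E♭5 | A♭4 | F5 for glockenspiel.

A2 Db3 F2 Eb3 Ab2 F3

Written C4 sounds as C6 on the glockenspiel, so concert pitches are written a perfect fifteenth down.
A4 → A2
Db5 → Db3
F4 → F2
Eb5 → Eb3
Ab4 → Ab2
F5 → F3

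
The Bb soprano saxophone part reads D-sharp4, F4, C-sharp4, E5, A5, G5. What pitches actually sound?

The Bb soprano saxophone sounds a major second below written, so transpose each written note down a major second.
D#4 to C#4
F4 to Eb4
C#4 to B3
E5 to D5
A5 to G5
G5 to F5

C#4 Eb4 B3 D5 G5 F5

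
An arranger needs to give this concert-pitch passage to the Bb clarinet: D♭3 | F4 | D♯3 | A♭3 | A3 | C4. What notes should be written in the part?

Eb3 G4 E#3 Bb3 B3 D4

The Bb clarinet sounds a major second below written, so the written part must be a major second above concert — transpose each note up.
Db3 becomes Eb3
F4 becomes G4
D#3 becomes E#3
Ab3 becomes Bb3
A3 becomes B3
C4 becomes D4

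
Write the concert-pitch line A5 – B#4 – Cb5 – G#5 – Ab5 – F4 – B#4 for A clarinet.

The A clarinet sounds a minor third below written, so the written part must be a minor third above concert — transpose each note up.
A5 -> C6
B#4 -> D#5
Cb5 -> Ebb5
G#5 -> B5
Ab5 -> Cb6
F4 -> Ab4
B#4 -> D#5

C6 D#5 Ebb5 B5 Cb6 Ab4 D#5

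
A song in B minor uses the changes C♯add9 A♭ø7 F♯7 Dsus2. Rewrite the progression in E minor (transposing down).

B minor down to E minor is a perfect fifth; each chord root moves by that interval while the quality stays the same.
C♯add9: root C♯ down a perfect fifth → F#, giving F#add9.
A♭ø7: root A♭ down a perfect fifth → Db, giving Dbø7.
F♯7: root F♯ down a perfect fifth → B, giving B7.
Dsus2: root D down a perfect fifth → G, giving Gsus2.

F#add9 Dbø7 B7 Gsus2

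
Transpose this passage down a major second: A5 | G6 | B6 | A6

A5 down a major second is G5.
G6 down a major second is F6.
B6: a second down reaches A, and 2 semitones makes it A6.
A6 down a major second is G6.

G5 F6 A6 G6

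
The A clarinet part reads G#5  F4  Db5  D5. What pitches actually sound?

E#5 D4 Bb4 B4

Written C4 on the A clarinet sounds as A3, a minor third lower; apply that shift to every note.
G#5 becomes E#5
F4 becomes D4
Db5 becomes Bb4
D5 becomes B4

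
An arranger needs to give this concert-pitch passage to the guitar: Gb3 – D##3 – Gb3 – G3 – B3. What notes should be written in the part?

Written C4 sounds as C3 on the guitar, so concert pitches are written a perfect octave up.
Gb3 becomes Gb4
D##3 becomes D##4
Gb3 becomes Gb4
G3 becomes G4
B3 becomes B4

Gb4 D##4 Gb4 G4 B4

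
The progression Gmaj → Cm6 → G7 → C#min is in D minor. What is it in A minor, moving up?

Dmaj Gm6 D7 G#min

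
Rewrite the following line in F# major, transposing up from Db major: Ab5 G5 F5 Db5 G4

C#6 B#5 A#5 F#5 B#4

Db major to F# major up is an augmented third, so every note moves up by that interval.
Ab5 becomes C#6
G5 becomes B#5
F5 becomes A#5
Db5 becomes F#5
G4 becomes B#4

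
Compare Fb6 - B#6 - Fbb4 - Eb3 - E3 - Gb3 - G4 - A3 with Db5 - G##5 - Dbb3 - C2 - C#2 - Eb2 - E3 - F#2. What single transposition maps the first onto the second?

down a minor tenth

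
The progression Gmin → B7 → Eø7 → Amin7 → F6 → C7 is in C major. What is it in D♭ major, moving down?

Abmin C7 Fø7 Bbmin7 Gb6 Db7

C major down to D♭ major is a major seventh; each chord root moves by that interval while the quality stays the same.
Gmin: root G down a major seventh → Ab, giving Abmin.
B7: root B down a major seventh → C, giving C7.
Eø7: root E down a major seventh → F, giving Fø7.
Amin7: root A down a major seventh → Bb, giving Bbmin7.
F6: root F down a major seventh → Gb, giving Gb6.
C7: root C down a major seventh → Db, giving Db7.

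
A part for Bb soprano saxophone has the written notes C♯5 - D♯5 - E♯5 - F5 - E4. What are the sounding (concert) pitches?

B4 C#5 D#5 Eb5 D4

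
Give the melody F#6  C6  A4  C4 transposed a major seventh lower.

G5 Db5 Bb3 Db3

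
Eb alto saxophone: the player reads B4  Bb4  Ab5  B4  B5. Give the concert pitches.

Written C4 on the Eb alto saxophone sounds as Eb3, a major sixth lower; apply that shift to every note.
B4 to D4
Bb4 to Db4
Ab5 to Cb5
B4 to D4
B5 to D5

D4 Db4 Cb5 D4 D5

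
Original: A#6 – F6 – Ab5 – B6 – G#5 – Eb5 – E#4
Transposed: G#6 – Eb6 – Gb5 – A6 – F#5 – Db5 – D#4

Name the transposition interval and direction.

down a major second

From A#6 to G#6 is 2 letter names — a second of some quality.
G#6 to A#6 is 2 semitones, which makes it a major second; the second version is lower, so the direction is down.
Checking another pair — E#4 → D#4 — gives the same interval.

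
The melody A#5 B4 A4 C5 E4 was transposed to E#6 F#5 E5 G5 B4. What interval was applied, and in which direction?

Take the first pair: A#5 → E#6. A to E spans 5 letter names, so the interval is some kind of fifth.
A#5 to E#6 is 7 semitones, which makes it a perfect fifth; the second version is higher, so the direction is up.
Checking another pair — E4 → B4 — gives the same interval.

up a perfect fifth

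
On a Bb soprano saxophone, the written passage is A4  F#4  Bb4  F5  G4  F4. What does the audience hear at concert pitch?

Written C4 on the Bb soprano saxophone sounds as Bb3, a major second lower; apply that shift to every note.
A4 to G4
F#4 to E4
Bb4 to Ab4
F5 to Eb5
G4 to F4
F4 to Eb4

G4 E4 Ab4 Eb5 F4 Eb4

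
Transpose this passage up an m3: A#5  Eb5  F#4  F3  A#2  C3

C#6 Gb5 A4 Ab3 C#3 Eb3

A minor third up from A#5 gives C#6.
A minor third up from Eb5 gives Gb5.
F#4 up a minor third is A4.
F3 up a minor third is Ab3.
A#2: a third up reaches C, and 3 semitones makes it C#3.
C3: a third up reaches E, and 3 semitones makes it Eb3.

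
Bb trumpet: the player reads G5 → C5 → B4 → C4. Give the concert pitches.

Written C4 on the Bb trumpet sounds as Bb3, a major second lower; apply that shift to every note.
G5 to F5
C5 to Bb4
B4 to A4
C4 to Bb3

F5 Bb4 A4 Bb3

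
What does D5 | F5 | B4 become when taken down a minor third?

B4 D5 G#4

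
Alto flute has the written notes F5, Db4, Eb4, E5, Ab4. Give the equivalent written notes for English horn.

G5 Eb4 F4 F#5 Bb4

First find concert pitch: the alto flute sounds a perfect fourth below written, so F5 Db4 Eb4 E5 Ab4 sounds C5 Ab3 Bb3 B4 Eb4.
Then write for English horn: it sounds a perfect fifth below written, so the part must be a perfect fifth above concert.
C5 → G5
Ab3 → Eb4
Bb3 → F4
B4 → F#5
Eb4 → Bb4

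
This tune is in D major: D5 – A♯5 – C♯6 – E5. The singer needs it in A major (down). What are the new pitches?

A4 E#5 G#5 B4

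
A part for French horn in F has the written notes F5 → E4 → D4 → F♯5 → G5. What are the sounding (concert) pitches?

Bb4 A3 G3 B4 C5

Written C4 on the French horn in F sounds as F3, a perfect fifth lower; apply that shift to every note.
F5 becomes Bb4
E4 becomes A3
D4 becomes G3
F#5 becomes B4
G5 becomes C5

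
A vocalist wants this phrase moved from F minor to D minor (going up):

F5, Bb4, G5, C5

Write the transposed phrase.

D6 G5 E6 A5

F minor to D minor up is a major sixth, so every note moves up by that interval.
F5 to D6
Bb4 to G5
G5 to E6
C5 to A5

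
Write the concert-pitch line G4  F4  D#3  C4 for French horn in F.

Written C4 sounds as F3 on the French horn in F, so concert pitches are written a perfect fifth up.
G4 becomes D5
F4 becomes C5
D#3 becomes A#3
C4 becomes G4

D5 C5 A#3 G4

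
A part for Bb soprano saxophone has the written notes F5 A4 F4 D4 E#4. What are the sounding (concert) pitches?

Eb5 G4 Eb4 C4 D#4

Written C4 on the Bb soprano saxophone sounds as Bb3, a major second lower; apply that shift to every note.
F5 -> Eb5
A4 -> G4
F4 -> Eb4
D4 -> C4
E#4 -> D#4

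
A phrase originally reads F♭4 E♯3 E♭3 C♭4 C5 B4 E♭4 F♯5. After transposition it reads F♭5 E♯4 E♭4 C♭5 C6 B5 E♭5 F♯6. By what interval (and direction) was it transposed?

up a perfect octave

Take the first pair: Fb4 → Fb5. F to F spans 8 letter names, so the interval is some kind of octave.
Fb4 to Fb5 is 12 semitones, which makes it a perfect octave; the second version is higher, so the direction is up.
Checking another pair — F#5 → F#6 — gives the same interval.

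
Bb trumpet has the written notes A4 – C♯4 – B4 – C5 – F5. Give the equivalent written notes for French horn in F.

First find concert pitch: the Bb trumpet sounds a major second below written, so A4 C♯4 B4 C5 F5 sounds G4 B3 A4 Bb4 Eb5.
Then write for French horn in F: it sounds a perfect fifth below written, so the part must be a perfect fifth above concert.
G4 → D5
B3 → F#4
A4 → E5
Bb4 → F5
Eb5 → Bb5

D5 F#4 E5 F5 Bb5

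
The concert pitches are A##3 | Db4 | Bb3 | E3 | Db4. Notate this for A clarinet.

C##4 Fb4 Db4 G3 Fb4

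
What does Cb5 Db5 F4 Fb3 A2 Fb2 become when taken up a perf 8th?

Cb6 Db6 F5 Fb4 A3 Fb3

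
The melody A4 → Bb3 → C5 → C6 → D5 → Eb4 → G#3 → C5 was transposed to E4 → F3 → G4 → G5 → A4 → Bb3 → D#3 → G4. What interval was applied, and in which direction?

Take the first pair: A4 → E4. A to E spans 4 letter names, so the interval is some kind of fourth.
E4 to A4 is 5 semitones, which makes it a perfect fourth; the second version is lower, so the direction is down.
Checking another pair — C5 → G4 — gives the same interval.

down a perfect fourth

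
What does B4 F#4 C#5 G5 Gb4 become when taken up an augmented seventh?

A##5 E##5 B##5 F##6 F#5

B4 becomes A##5
F#4 becomes E##5
C#5 becomes B##5
G5 becomes F##6
Gb4 becomes F#5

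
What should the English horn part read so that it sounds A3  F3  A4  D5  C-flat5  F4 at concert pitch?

E4 C4 E5 A5 Gb5 C5

The English horn sounds a perfect fifth below written, so the written part must be a perfect fifth above concert — transpose each note up.
A3 becomes E4
F3 becomes C4
A4 becomes E5
D5 becomes A5
Cb5 becomes Gb5
F4 becomes C5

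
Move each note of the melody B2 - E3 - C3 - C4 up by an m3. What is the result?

A minor third up from B2 gives D3.
A minor third up from E3 gives G3.
C3 up a minor third is Eb3.
C4 up a minor third is Eb4.

D3 G3 Eb3 Eb4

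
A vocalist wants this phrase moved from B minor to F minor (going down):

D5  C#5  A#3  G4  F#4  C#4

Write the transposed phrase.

Ab4 G4 E3 Db4 C4 G3

B minor to F minor down is an augmented fourth, so every note moves down by that interval.
D5 becomes Ab4
C#5 becomes G4
A#3 becomes E3
G4 becomes Db4
F#4 becomes C4
C#4 becomes G3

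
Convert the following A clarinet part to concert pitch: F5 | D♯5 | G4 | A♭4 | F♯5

Written C4 on the A clarinet sounds as A3, a minor third lower; apply that shift to every note.
F5 to D5
D#5 to B#4
G4 to E4
Ab4 to F4
F#5 to D#5

D5 B#4 E4 F4 D#5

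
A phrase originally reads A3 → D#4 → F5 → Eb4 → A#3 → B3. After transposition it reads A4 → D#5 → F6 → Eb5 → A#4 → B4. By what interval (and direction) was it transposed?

up a perfect octave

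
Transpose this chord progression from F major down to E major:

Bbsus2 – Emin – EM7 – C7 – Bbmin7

F major down to E major is a minor second; each chord root moves by that interval while the quality stays the same.
Bbsus2: root Bb down a minor second → A, giving Asus2.
Emin: root E down a minor second → D#, giving D#min.
EM7: root E down a minor second → D#, giving D#M7.
C7: root C down a minor second → B, giving B7.
Bbmin7: root Bb down a minor second → A, giving Amin7.

Asus2 D#min D#M7 B7 Amin7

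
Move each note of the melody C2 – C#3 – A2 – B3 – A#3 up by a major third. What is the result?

E2 E#3 C#3 D#4 C##4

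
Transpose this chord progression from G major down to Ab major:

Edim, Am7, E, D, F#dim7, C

Fdim Bbm7 F Eb Gdim7 Db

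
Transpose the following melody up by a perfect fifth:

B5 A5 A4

B5 -> F#6
A5 -> E6
A4 -> E5

F#6 E6 E5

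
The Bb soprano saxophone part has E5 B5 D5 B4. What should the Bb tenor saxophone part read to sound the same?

First find concert pitch: the Bb soprano saxophone sounds a major second below written, so E5 B5 D5 B4 sounds D5 A5 C5 A4.
Then write for Bb tenor saxophone: it sounds a major ninth below written, so the part must be a major ninth above concert.
D5 → E6
A5 → B6
C5 → D6
A4 → B5

E6 B6 D6 B5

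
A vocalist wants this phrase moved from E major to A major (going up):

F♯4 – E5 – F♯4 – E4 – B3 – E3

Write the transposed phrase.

B4 A5 B4 A4 E4 A3

E major to A major up is a perfect fourth, so every note moves up by that interval.
F#4 -> B4
E5 -> A5
F#4 -> B4
E4 -> A4
B3 -> E4
E3 -> A3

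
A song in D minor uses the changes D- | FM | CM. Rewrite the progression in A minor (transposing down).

A- CM GM

D minor down to A minor is a perfect fourth; each chord root moves by that interval while the quality stays the same.
D-: root D down a perfect fourth → A, giving A-.
FM: root F down a perfect fourth → C, giving CM.
CM: root C down a perfect fourth → G, giving GM.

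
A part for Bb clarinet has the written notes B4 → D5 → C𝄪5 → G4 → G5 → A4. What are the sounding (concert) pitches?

A4 C5 B#4 F4 F5 G4

Written C4 on the Bb clarinet sounds as Bb3, a major second lower; apply that shift to every note.
B4 becomes A4
D5 becomes C5
C##5 becomes B#4
G4 becomes F4
G5 becomes F5
A4 becomes G4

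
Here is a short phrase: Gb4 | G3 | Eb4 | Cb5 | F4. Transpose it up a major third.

Bb4 B3 G4 Eb5 A4

Gb4 gives Bb4
G3 gives B3
Eb4 gives G4
Cb5 gives Eb5
F4 gives A4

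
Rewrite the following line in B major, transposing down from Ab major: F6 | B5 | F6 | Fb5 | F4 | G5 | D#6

G#5 C##5 G#5 G4 G#3 A#4 E##5

From Ab down to B is a diminished seventh; apply that to each pitch.
F6 gives G#5
B5 gives C##5
F6 gives G#5
Fb5 gives G4
F4 gives G#3
G5 gives A#4
D#6 gives E##5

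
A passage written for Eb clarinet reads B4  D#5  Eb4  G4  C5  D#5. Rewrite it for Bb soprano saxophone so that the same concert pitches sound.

First find concert pitch: the Eb clarinet sounds a minor third above written, so B4 D#5 Eb4 G4 C5 D#5 sounds D5 F#5 Gb4 Bb4 Eb5 F#5.
Then write for Bb soprano saxophone: it sounds a major second below written, so the part must be a major second above concert.
D5 → E5
F#5 → G#5
Gb4 → Ab4
Bb4 → C5
Eb5 → F5
F#5 → G#5

E5 G#5 Ab4 C5 F5 G#5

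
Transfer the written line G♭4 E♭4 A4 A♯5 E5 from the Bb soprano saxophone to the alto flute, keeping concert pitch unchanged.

First find concert pitch: the Bb soprano saxophone sounds a major second below written, so G♭4 E♭4 A4 A♯5 E5 sounds Fb4 Db4 G4 G#5 D5.
Then write for alto flute: it sounds a perfect fourth below written, so the part must be a perfect fourth above concert.
Fb4 → Bbb4
Db4 → Gb4
G4 → C5
G#5 → C#6
D5 → G5

Bbb4 Gb4 C5 C#6 G5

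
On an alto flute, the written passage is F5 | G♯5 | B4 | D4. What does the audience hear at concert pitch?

C5 D#5 F#4 A3

Written C4 on the alto flute sounds as G3, a perfect fourth lower; apply that shift to every note.
F5 becomes C5
G#5 becomes D#5
B4 becomes F#4
D4 becomes A3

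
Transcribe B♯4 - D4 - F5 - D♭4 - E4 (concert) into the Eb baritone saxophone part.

Written C4 sounds as Eb2 on the Eb baritone saxophone, so concert pitches are written a major thirteenth up.
B#4 -> G##6
D4 -> B5
F5 -> D7
Db4 -> Bb5
E4 -> C#6

G##6 B5 D7 Bb5 C#6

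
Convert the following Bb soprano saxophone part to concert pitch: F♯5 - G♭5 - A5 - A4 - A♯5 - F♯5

The Bb soprano saxophone sounds a major second below written, so transpose each written note down a major second.
F#5 → E5
Gb5 → Fb5
A5 → G5
A4 → G4
A#5 → G#5
F#5 → E5

E5 Fb5 G5 G4 G#5 E5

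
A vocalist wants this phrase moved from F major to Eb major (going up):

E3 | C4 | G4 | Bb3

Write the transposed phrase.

From F up to Eb is a minor seventh; apply that to each pitch.
E3 to D4
C4 to Bb4
G4 to F5
Bb3 to Ab4

D4 Bb4 F5 Ab4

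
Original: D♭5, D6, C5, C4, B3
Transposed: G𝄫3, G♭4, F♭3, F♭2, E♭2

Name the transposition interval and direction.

From Db5 to Gbb3 is 12 letter names — a twelfth of some quality.
Gbb3 to Db5 is 20 semitones, which makes it an augmented twelfth; the second version is lower, so the direction is down.
Checking another pair — B3 → Eb2 — gives the same interval.

down an augmented twelfth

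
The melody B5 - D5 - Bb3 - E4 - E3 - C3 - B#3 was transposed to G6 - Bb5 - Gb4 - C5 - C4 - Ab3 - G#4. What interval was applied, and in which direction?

up a minor sixth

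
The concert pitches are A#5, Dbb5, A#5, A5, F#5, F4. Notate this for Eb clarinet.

F##5 Bbb4 F##5 F#5 D#5 D4

Written C4 sounds as Eb4 on the Eb clarinet, so concert pitches are written a minor third down.
A#5 to F##5
Dbb5 to Bbb4
A#5 to F##5
A5 to F#5
F#5 to D#5
F4 to D4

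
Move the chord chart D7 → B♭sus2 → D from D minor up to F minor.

F7 Dbsus2 F

D minor up to F minor is a minor third; each chord root moves by that interval while the quality stays the same.
D7: root D up a minor third → F, giving F7.
B♭sus2: root B♭ up a minor third → Db, giving Dbsus2.
D: root D up a minor third → F, giving F.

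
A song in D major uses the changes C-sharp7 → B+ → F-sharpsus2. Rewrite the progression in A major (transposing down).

G#7 F#+ C#sus2

D major down to A major is a perfect fourth; each chord root moves by that interval while the quality stays the same.
C-sharp7: root C-sharp down a perfect fourth → G#, giving G#7.
B+: root B down a perfect fourth → F#, giving F#+.
F-sharpsus2: root F-sharp down a perfect fourth → C#, giving C#sus2.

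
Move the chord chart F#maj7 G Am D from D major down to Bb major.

D major down to Bb major is a major third; each chord root moves by that interval while the quality stays the same.
F#maj7: root F# down a major third → D, giving Dmaj7.
G: root G down a major third → Eb, giving Eb.
Am: root A down a major third → F, giving Fm.
D: root D down a major third → Bb, giving Bb.

Dmaj7 Eb Fm Bb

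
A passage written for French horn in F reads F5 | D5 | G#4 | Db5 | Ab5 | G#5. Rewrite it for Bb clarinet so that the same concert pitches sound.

First find concert pitch: the French horn in F sounds a perfect fifth below written, so F5 D5 G#4 Db5 Ab5 G#5 sounds Bb4 G4 C#4 Gb4 Db5 C#5.
Then write for Bb clarinet: it sounds a major second below written, so the part must be a major second above concert.
Bb4 → C5
G4 → A4
C#4 → D#4
Gb4 → Ab4
Db5 → Eb5
C#5 → D#5

C5 A4 D#4 Ab4 Eb5 D#5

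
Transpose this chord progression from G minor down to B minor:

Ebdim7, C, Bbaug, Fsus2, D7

Gdim7 E Daug Asus2 F#7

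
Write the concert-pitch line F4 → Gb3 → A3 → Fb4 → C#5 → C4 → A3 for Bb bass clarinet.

G5 Ab4 B4 Gb5 D#6 D5 B4

The Bb bass clarinet sounds a major ninth below written, so the written part must be a major ninth above concert — transpose each note up.
F4 gives G5
Gb3 gives Ab4
A3 gives B4
Fb4 gives Gb5
C#5 gives D#6
C4 gives D5
A3 gives B4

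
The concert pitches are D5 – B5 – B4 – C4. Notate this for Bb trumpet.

E5 C#6 C#5 D4

The Bb trumpet sounds a major second below written, so the written part must be a major second above concert — transpose each note up.
D5 becomes E5
B5 becomes C#6
B4 becomes C#5
C4 becomes D4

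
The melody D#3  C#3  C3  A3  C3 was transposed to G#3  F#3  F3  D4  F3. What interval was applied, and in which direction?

up a perfect fourth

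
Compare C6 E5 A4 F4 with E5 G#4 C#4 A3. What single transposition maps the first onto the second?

down a minor sixth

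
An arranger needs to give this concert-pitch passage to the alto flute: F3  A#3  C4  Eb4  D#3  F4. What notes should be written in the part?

Bb3 D#4 F4 Ab4 G#3 Bb4

Written C4 sounds as G3 on the alto flute, so concert pitches are written a perfect fourth up.
F3 → Bb3
A#3 → D#4
C4 → F4
Eb4 → Ab4
D#3 → G#3
F4 → Bb4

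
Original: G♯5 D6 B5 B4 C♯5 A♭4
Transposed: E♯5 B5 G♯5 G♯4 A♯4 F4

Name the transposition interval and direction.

down a minor third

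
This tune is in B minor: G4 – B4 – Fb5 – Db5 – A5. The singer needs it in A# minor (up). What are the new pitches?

B minor to A# minor up is a major seventh, so every note moves up by that interval.
G4 becomes F#5
B4 becomes A#5
Fb5 becomes Eb6
Db5 becomes C6
A5 becomes G#6

F#5 A#5 Eb6 C6 G#6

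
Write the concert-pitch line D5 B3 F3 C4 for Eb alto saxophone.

B5 G#4 D4 A4

Written C4 sounds as Eb3 on the Eb alto saxophone, so concert pitches are written a major sixth up.
D5 gives B5
B3 gives G#4
F3 gives D4
C4 gives A4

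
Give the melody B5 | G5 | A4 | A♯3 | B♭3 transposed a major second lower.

A5 F5 G4 G#3 Ab3

B5 gives A5
G5 gives F5
A4 gives G4
A#3 gives G#3
Bb3 gives Ab3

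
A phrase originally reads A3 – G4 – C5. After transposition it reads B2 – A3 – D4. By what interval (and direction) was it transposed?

Take the first pair: A3 → B2. A to B spans 7 letter names, so the interval is some kind of seventh.
B2 to A3 is 10 semitones, which makes it a minor seventh; the second version is lower, so the direction is down.
Checking another pair — C5 → D4 — gives the same interval.

down a minor seventh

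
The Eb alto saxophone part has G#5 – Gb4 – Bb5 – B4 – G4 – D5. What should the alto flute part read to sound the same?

First find concert pitch: the Eb alto saxophone sounds a major sixth below written, so G#5 Gb4 Bb5 B4 G4 D5 sounds B4 Bbb3 Db5 D4 Bb3 F4.
Then write for alto flute: it sounds a perfect fourth below written, so the part must be a perfect fourth above concert.
B4 → E5
Bbb3 → Ebb4
Db5 → Gb5
D4 → G4
Bb3 → Eb4
F4 → Bb4

E5 Ebb4 Gb5 G4 Eb4 Bb4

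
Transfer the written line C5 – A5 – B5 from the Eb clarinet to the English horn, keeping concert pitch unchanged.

Bb5 G6 A6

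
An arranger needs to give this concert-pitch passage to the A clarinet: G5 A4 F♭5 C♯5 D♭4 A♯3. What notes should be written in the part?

Bb5 C5 Abb5 E5 Fb4 C#4

Written C4 sounds as A3 on the A clarinet, so concert pitches are written a minor third up.
G5 becomes Bb5
A4 becomes C5
Fb5 becomes Abb5
C#5 becomes E5
Db4 becomes Fb4
A#3 becomes C#4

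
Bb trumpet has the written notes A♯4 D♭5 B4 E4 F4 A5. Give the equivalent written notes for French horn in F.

First find concert pitch: the Bb trumpet sounds a major second below written, so A♯4 D♭5 B4 E4 F4 A5 sounds G#4 Cb5 A4 D4 Eb4 G5.
Then write for French horn in F: it sounds a perfect fifth below written, so the part must be a perfect fifth above concert.
G#4 → D#5
Cb5 → Gb5
A4 → E5
D4 → A4
Eb4 → Bb4
G5 → D6

D#5 Gb5 E5 A4 Bb4 D6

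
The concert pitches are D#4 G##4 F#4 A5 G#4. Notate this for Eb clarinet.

B#3 E##4 D#4 F#5 E#4

The Eb clarinet sounds a minor third above written, so the written part must be a minor third below concert — transpose each note down.
D#4 becomes B#3
G##4 becomes E##4
F#4 becomes D#4
A5 becomes F#5
G#4 becomes E#4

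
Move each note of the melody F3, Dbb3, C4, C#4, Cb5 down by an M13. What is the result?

Ab1 Fbb1 Eb2 E2 Ebb3

F3 gives Ab1
Dbb3 gives Fbb1
C4 gives Eb2
C#4 gives E2
Cb5 gives Ebb3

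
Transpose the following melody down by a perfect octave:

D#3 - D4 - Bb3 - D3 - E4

D#2 D3 Bb2 D2 E3

D#3 becomes D#2
D4 becomes D3
Bb3 becomes Bb2
D3 becomes D2
E4 becomes E3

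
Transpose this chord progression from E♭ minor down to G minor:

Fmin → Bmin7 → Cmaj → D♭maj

E♭ minor down to G minor is a minor sixth; each chord root moves by that interval while the quality stays the same.
Fmin: root F down a minor sixth → A, giving Amin.
Bmin7: root B down a minor sixth → D#, giving D#min7.
Cmaj: root C down a minor sixth → E, giving Emaj.
D♭maj: root D♭ down a minor sixth → F, giving Fmaj.

Amin D#min7 Emaj Fmaj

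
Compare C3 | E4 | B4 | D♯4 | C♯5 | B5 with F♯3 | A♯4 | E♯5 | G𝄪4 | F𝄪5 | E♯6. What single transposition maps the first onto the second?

From C3 to F#3 is 4 letter names — a fourth of some quality.
C3 to F#3 is 6 semitones, which makes it an augmented fourth; the second version is higher, so the direction is up.
Checking another pair — B5 → E#6 — gives the same interval.

up an augmented fourth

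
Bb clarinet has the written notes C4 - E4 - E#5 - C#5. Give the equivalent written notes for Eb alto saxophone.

First find concert pitch: the Bb clarinet sounds a major second below written, so C4 E4 E#5 C#5 sounds Bb3 D4 D#5 B4.
Then write for Eb alto saxophone: it sounds a major sixth below written, so the part must be a major sixth above concert.
Bb3 → G4
D4 → B4
D#5 → B#5
B4 → G#5

G4 B4 B#5 G#5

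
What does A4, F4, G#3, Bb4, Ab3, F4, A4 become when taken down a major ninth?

G3 Eb3 F#2 Ab3 Gb2 Eb3 G3

A4 → G3
F4 → Eb3
G#3 → F#2
Bb4 → Ab3
Ab3 → Gb2
F4 → Eb3
A4 → G3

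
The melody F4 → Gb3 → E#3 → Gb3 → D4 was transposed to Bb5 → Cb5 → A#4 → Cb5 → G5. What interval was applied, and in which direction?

up a perfect eleventh

From F4 to Bb5 is 11 letter names — an eleventh of some quality.
F4 to Bb5 is 17 semitones, which makes it a perfect eleventh; the second version is higher, so the direction is up.
Checking another pair — D4 → G5 — gives the same interval.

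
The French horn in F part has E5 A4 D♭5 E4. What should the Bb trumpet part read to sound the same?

B4 E4 Ab4 B3

First find concert pitch: the French horn in F sounds a perfect fifth below written, so E5 A4 D♭5 E4 sounds A4 D4 Gb4 A3.
Then write for Bb trumpet: it sounds a major second below written, so the part must be a major second above concert.
A4 → B4
D4 → E4
Gb4 → Ab4
A3 → B3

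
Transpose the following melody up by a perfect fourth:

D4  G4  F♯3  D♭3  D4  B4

G4 C5 B3 Gb3 G4 E5

D4: a fourth up reaches G, and 5 semitones makes it G4.
A perfect fourth up from G4 gives C5.
F#3 up a perfect fourth is B3.
Db3: a fourth up reaches G, and 5 semitones makes it Gb3.
D4: a fourth up reaches G, and 5 semitones makes it G4.
B4 up a perfect fourth is E5.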